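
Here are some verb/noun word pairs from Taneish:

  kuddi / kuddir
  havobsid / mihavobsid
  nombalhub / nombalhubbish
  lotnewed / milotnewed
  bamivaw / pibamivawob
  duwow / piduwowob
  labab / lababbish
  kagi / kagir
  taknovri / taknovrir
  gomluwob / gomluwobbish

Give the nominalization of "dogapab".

havobsid and taknovri both have last vowel 'i' yet inflect differently (mihavobsid, taknovrir), so the last vowel is not what conditions the rule; the final letter is.
"dogapab" ends in -b. The stems ending in -b (gomluwob → gomluwobbish, labab → lababbish, nombalhub → nombalhubbish) double the final consonant and add -ish.
The other patterns: stems ending in -d add the prefix mi-; stems ending in -i drop the final letter and add -ir; stems ending in -w add pi- … -ob around the stem.
So dogapab → dogapabbish.

dogapabbish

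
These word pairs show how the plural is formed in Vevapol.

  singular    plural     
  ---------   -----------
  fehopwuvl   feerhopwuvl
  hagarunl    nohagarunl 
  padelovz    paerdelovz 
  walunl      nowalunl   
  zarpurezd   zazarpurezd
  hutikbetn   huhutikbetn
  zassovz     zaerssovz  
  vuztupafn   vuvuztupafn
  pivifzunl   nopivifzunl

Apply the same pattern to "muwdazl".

mumuwdazl

fehopwuvl and hagarunl both end in -l yet inflect differently (feerhopwuvl, nohagarunl), so the final letter is not what conditions the rule; the second-to-last letter is.
"muwdazl" has second-to-last letter 'z'. The one such stem in the data (zarpurezd → zazarpurezd) repeats the first consonant+vowel as a prefix (as do hutikbetn, vuztupafn), so the same rule applies.
The other patterns: stems whose second-to-last letter is 'v' insert -er- after the first vowel; stems whose second-to-last letter is 'n' add the prefix no-.
So muwdazl → mumuwdazl.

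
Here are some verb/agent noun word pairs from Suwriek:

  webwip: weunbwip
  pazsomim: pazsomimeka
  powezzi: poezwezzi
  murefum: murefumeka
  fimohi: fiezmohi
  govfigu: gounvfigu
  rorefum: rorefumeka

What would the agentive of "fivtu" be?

fiunvtu

pazsomim and powezzi both have last vowel 'i' yet inflect differently (pazsomimeka, poezwezzi), so the last vowel is not what conditions the rule; the final letter is.
"fivtu" ends in -u. The one such stem in the data (govfigu → gounvfigu) inserts -un- after the first vowel (as does webwip), so the same rule applies.
So fivtu → fiunvtu.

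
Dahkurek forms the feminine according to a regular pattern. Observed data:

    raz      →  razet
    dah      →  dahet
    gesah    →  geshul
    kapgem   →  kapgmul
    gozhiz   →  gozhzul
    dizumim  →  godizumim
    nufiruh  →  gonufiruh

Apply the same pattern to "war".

waret

"war" has 1 vowel. The stems with 1 vowel (raz → razet, dah → dahet) add -et.
So war → waret.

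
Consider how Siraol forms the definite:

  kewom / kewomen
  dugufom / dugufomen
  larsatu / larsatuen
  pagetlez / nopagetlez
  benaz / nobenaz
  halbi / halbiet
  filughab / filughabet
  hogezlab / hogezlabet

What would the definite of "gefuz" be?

nogefuz

benaz and filughab both have last vowel 'a' yet inflect differently (nobenaz, filughabet), so the last vowel is not what conditions the rule; the final letter is.
"gefuz" ends in -z. The stems ending in -z (pagetlez → nopagetlez, benaz → nobenaz) add the prefix no-.
The other patterns: stems ending in -m or -u add -en; stems ending in -b or -i add -et.
So gefuz → nogefuz.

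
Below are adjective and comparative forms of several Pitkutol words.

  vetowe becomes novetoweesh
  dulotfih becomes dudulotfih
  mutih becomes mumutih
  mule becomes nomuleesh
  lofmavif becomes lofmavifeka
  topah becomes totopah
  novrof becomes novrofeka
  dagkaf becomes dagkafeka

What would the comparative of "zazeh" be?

dagkaf and topah both have last vowel 'a' yet inflect differently (dagkafeka, totopah), so the last vowel is not what conditions the rule; the final letter is.
"zazeh" ends in -h. The stems ending in -h (topah → totopah, mutih → mumutih, dulotfih → dudulotfih) repeat the first consonant+vowel as a prefix.
The other patterns: stems ending in -f add -eka; stems ending in -e add no- … -esh around the stem.
So zazeh → zazazeh.

zazazeh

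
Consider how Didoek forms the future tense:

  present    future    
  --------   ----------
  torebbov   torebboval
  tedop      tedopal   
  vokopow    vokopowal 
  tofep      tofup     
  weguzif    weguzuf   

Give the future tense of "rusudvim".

rusudvum

"rusudvim" has last vowel 'i'. The one such stem in the data (weguzif → weguzuf) changes the last vowel to 'u' (as does tofep), so the same rule applies.
So rusudvim → rusudvum.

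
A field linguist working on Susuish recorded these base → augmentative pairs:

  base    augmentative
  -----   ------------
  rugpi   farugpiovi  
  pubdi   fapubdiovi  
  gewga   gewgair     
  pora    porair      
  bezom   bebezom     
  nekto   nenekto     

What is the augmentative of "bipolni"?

fabipolniovi

pubdi and pora both begin with p- yet inflect differently (fapubdiovi, porair), so the first letter is not what conditions the rule; the final letter is.
"bipolni" ends in -i. The stems ending in -i (rugpi → farugpiovi, pubdi → fapubdiovi) add fa- … -ovi around the stem.
So bipolni → fabipolniovi.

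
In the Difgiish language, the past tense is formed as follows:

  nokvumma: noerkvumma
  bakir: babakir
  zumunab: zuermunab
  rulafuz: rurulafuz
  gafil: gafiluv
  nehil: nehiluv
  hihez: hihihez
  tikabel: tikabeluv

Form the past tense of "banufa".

bakir and nehil both have last vowel 'i' yet inflect differently (babakir, nehiluv), so the last vowel is not what conditions the rule; the final letter is.
"banufa" ends in -a. The one such stem in the data (nokvumma → noerkvumma) inserts -er- after the first vowel (as does zumunab), so the same rule applies.
The other patterns: stems ending in -r or -z repeat the first consonant+vowel as a prefix; stems ending in -l add -uv.
So banufa → baernufa.

baernufa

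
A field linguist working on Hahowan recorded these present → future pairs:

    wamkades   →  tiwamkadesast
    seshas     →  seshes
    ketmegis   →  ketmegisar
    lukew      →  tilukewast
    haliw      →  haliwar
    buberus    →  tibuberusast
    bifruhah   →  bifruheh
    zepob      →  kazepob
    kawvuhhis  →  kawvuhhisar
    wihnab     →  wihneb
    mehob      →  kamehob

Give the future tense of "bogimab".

bogimeb

"bogimab" has last vowel 'a'. The stems whose last vowel is 'a' (bifruhah → bifruheh, seshas → seshes, wihnab → wihneb) change the last vowel to 'e'.
The other patterns: stems whose last vowel is 'o' add the prefix ka-; stems whose last vowel is 'i' add -ar; stems whose last vowel is 'e' or 'u' add ti- … -ast around the stem.
So bogimab → bogimeb.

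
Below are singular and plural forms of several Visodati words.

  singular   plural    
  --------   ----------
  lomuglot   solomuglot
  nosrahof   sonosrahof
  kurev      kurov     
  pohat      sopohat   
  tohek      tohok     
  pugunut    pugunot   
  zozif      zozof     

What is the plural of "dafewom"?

sodafewom

nosrahof and zozif both end in -f yet inflect differently (sonosrahof, zozof), so the final letter is not what conditions the rule; the last vowel is.
"dafewom" has last vowel 'o'. The stems whose last vowel is 'o' (nosrahof → sonosrahof, lomuglot → solomuglot) add the prefix so-.
The other pattern: stems whose last vowel is 'e', 'i' or 'u' change the last vowel to 'o'.
So dafewom → sodafewom.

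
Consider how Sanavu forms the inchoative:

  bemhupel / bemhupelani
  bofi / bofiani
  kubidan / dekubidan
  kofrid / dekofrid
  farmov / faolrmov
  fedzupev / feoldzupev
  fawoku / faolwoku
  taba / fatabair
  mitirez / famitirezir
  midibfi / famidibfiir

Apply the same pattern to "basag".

bofi and midibfi both end in -i yet inflect differently (bofiani, famidibfiir), so the final letter is not what conditions the rule; the first letter is.
"basag" begins with b-. The stems beginning with b- (bemhupel → bemhupelani, bofi → bofiani) add -ani.
So basag → basagani.

basagani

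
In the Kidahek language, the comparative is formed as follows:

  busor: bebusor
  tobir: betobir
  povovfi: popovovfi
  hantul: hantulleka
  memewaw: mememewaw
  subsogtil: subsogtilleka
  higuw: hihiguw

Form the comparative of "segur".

"segur" ends in -r. The stems ending in -r (tobir → betobir, busor → bebusor) add the prefix be-.
So segur → besegur.

besegur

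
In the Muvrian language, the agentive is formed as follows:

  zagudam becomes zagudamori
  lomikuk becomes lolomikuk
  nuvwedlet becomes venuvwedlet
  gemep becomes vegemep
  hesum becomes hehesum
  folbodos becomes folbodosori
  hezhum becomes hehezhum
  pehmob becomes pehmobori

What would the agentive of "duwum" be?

zagudam and hezhum both end in -m yet inflect differently (zagudamori, hehezhum), so the final letter is not what conditions the rule; the last vowel is.
"duwum" has last vowel 'u'. The stems whose last vowel is 'u' (hezhum → hehezhum, hesum → hehesum, lomikuk → lolomikuk) repeat the first consonant+vowel as a prefix.
The other patterns: stems whose last vowel is 'a' or 'o' add -ori; stems whose last vowel is 'e' add the prefix ve-.
So duwum → duduwum.

duduwum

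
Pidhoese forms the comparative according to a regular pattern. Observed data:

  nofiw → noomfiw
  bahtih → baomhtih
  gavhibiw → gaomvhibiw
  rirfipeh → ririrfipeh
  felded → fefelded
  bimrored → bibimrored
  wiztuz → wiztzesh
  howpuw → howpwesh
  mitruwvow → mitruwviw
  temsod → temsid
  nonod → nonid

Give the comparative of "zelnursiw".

zeomlnursiw

bahtih and rirfipeh both end in -h yet inflect differently (baomhtih, ririrfipeh), so the final letter is not what conditions the rule; the last vowel is.
"zelnursiw" has last vowel 'i'. The stems whose last vowel is 'i' (nofiw → noomfiw, bahtih → baomhtih, gavhibiw → gaomvhibiw) insert -om- after the first vowel.
The other patterns: stems whose last vowel is 'e' repeat the first consonant+vowel as a prefix; stems whose last vowel is 'u' delete the last vowel and add -esh; stems whose last vowel is 'o' change the last vowel to 'i'.
So zelnursiw → zeomlnursiw.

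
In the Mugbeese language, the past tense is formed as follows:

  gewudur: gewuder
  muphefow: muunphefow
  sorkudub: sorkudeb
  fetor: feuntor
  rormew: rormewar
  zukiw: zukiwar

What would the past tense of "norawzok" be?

"norawzok" has last vowel 'o'. The stems whose last vowel is 'o' (muphefow → muunphefow, fetor → feuntor) insert -un- after the first vowel.
So norawzok → nounrawzok.

nounrawzok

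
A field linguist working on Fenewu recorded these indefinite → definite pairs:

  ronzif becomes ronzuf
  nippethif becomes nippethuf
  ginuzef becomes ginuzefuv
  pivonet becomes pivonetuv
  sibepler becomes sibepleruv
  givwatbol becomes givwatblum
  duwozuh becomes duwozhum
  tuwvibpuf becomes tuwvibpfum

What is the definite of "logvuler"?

ronzif and ginuzef both end in -f yet inflect differently (ronzuf, ginuzefuv), so the final letter is not what conditions the rule; the last vowel is.
"logvuler" has last vowel 'e'. The stems whose last vowel is 'e' (ginuzef → ginuzefuv, pivonet → pivonetuv, sibepler → sibepleruv) add -uv.
The other patterns: stems whose last vowel is 'i' change the last vowel to 'u'; stems whose last vowel is 'o' or 'u' delete the last vowel and add -um.
So logvuler → logvuleruv.

logvuleruv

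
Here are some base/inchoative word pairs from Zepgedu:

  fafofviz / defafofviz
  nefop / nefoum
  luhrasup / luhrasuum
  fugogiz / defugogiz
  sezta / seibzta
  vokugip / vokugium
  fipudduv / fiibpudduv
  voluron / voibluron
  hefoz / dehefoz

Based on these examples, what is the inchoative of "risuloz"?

"risuloz" ends in -z. The stems ending in -z (hefoz → dehefoz, fafofviz → defafofviz, fugogiz → defugogiz) add the prefix de-.
So risuloz → derisuloz.

derisuloz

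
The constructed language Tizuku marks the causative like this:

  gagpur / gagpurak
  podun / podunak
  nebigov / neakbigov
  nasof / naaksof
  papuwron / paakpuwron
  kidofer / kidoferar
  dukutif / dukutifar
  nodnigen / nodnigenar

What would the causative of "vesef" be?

vesefar

podun and papuwron both end in -n yet inflect differently (podunak, paakpuwron), so the final letter is not what conditions the rule; the last vowel is.
"vesef" has last vowel 'e'. The stems whose last vowel is 'e' (kidofer → kidoferar, nodnigen → nodnigenar) add -ar.
The other patterns: stems whose last vowel is 'u' add -ak; stems whose last vowel is 'o' insert -ak- after the first vowel.
So vesef → vesefar.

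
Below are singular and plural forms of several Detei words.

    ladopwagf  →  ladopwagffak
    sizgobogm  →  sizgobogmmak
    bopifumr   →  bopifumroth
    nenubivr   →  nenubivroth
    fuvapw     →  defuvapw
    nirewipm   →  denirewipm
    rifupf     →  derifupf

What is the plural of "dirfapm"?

"dirfapm" has second-to-last letter 'p'. The stems whose second-to-last letter is 'p' (fuvapw → defuvapw, nirewipm → denirewipm, rifupf → derifupf) add the prefix de-.
The other patterns: stems whose second-to-last letter is 'g' double the final consonant and add -ak; stems whose second-to-last letter is 'm' or 'v' add -oth.
So dirfapm → dedirfapm.

dedirfapm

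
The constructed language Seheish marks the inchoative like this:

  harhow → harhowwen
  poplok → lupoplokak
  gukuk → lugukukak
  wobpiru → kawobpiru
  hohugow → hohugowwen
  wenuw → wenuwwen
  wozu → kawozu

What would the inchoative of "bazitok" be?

poplok and hohugow both have last vowel 'o' yet inflect differently (lupoplokak, hohugowwen), so the last vowel is not what conditions the rule; the final letter is.
"bazitok" ends in -k. The stems ending in -k (gukuk → lugukukak, poplok → lupoplokak) add lu- … -ak around the stem.
So bazitok → lubazitokak.

lubazitokak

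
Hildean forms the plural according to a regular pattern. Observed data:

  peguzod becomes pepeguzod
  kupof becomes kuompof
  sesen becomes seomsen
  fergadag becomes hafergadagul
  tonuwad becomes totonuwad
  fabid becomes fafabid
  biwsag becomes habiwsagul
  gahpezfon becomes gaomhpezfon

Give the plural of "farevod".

tonuwad and fergadag both have last vowel 'a' yet inflect differently (totonuwad, hafergadagul), so the last vowel is not what conditions the rule; the final letter is.
"farevod" ends in -d. The stems ending in -d (peguzod → pepeguzod, tonuwad → totonuwad, fabid → fafabid) repeat the first consonant+vowel as a prefix.
So farevod → fafarevod.

fafarevod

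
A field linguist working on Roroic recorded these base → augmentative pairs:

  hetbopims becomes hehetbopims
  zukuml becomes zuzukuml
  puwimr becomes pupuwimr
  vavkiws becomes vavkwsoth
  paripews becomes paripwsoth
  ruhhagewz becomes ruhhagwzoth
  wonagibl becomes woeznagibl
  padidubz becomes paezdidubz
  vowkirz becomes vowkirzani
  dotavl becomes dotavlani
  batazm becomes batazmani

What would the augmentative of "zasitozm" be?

zasitozmani

"zasitozm" has second-to-last letter 'z'. The one such stem in the data (batazm → batazmani) adds -ani, so the same rule applies.
The other patterns: stems whose second-to-last letter is 'm' repeat the first consonant+vowel as a prefix; stems whose second-to-last letter is 'w' delete the last vowel and add -oth; stems whose second-to-last letter is 'b' insert -ez- after the first vowel.
So zasitozm → zasitozmani.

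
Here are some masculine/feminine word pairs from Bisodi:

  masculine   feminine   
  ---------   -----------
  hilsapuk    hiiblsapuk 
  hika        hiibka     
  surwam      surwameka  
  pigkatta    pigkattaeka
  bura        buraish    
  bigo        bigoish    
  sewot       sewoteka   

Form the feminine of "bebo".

hika and bura both end in -a yet inflect differently (hiibka, buraish), so the final letter is not what conditions the rule; the first letter is.
"bebo" begins with b-. The stems beginning with b- (bigo → bigoish, bura → buraish) add -ish.
So bebo → beboish.

beboish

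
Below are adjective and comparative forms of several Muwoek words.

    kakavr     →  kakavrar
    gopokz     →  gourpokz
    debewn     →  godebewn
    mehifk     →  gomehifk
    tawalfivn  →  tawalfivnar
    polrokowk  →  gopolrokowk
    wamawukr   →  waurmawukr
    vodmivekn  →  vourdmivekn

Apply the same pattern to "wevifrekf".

weurvifrekf

tawalfivn and vodmivekn both end in -n yet inflect differently (tawalfivnar, vourdmivekn), so the final letter is not what conditions the rule; the second-to-last letter is.
"wevifrekf" has second-to-last letter 'k'. The stems whose second-to-last letter is 'k' (vodmivekn → vourdmivekn, wamawukr → waurmawukr, gopokz → gourpokz) insert -ur- after the first vowel.
The other patterns: stems whose second-to-last letter is 'v' add -ar; stems whose second-to-last letter is 'f' or 'w' add the prefix go-.
So wevifrekf → weurvifrekf.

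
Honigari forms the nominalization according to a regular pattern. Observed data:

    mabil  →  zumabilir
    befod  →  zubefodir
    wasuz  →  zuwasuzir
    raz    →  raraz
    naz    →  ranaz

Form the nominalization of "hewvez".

raz and wasuz both end in -z yet inflect differently (raraz, zuwasuzir), so the final letter is not what conditions the rule; the number of vowels is.
"hewvez" has 2 vowels. The stems with 2 vowels (mabil → zumabilir, befod → zubefodir, wasuz → zuwasuzir) add zu- … -ir around the stem.
The other pattern: stems with 1 vowel add the prefix ra-.
So hewvez → zuhewvezir.

zuhewvezir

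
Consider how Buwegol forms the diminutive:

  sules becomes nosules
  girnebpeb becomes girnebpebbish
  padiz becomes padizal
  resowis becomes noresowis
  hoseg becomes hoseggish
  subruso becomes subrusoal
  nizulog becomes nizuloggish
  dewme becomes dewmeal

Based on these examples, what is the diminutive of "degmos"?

nodegmos

"degmos" ends in -s. The stems ending in -s (sules → nosules, resowis → noresowis) add the prefix no-.
So degmos → nodegmos.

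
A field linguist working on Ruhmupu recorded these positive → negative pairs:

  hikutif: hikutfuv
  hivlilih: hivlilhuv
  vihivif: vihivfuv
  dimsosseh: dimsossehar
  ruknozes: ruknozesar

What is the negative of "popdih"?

hivlilih and dimsosseh both end in -h yet inflect differently (hivlilhuv, dimsossehar), so the final letter is not what conditions the rule; the last vowel is.
"popdih" has last vowel 'i'. The stems whose last vowel is 'i' (hikutif → hikutfuv, hivlilih → hivlilhuv, vihivif → vihivfuv) delete the last vowel and add -uv.
The other pattern: stems whose last vowel is 'e' add -ar.
So popdih → popdhuv.

popdhuv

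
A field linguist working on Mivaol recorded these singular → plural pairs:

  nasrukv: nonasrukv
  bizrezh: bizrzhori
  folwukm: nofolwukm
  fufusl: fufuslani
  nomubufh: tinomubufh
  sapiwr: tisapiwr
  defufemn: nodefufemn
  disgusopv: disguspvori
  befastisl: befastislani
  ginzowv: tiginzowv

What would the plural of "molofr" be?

disgusopv and nasrukv both end in -v yet inflect differently (disguspvori, nonasrukv), so the final letter is not what conditions the rule; the second-to-last letter is.
"molofr" has second-to-last letter 'f'. The one such stem in the data (nomubufh → tinomubufh) adds the prefix ti-, so the same rule applies.
The other patterns: stems whose second-to-last letter is 'p' or 'z' delete the last vowel and add -ori; stems whose second-to-last letter is 'k' or 'm' add the prefix no-; stems whose second-to-last letter is 's' add -ani.
So molofr → timolofr.

timolofr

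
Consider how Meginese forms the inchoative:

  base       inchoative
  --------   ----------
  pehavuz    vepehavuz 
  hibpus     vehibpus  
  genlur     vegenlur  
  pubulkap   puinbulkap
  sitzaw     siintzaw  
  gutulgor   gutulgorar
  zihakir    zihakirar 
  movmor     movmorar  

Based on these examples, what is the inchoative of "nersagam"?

neinrsagam

"nersagam" has last vowel 'a'. The stems whose last vowel is 'a' (pubulkap → puinbulkap, sitzaw → siintzaw) insert -in- after the first vowel.
So nersagam → neinrsagam.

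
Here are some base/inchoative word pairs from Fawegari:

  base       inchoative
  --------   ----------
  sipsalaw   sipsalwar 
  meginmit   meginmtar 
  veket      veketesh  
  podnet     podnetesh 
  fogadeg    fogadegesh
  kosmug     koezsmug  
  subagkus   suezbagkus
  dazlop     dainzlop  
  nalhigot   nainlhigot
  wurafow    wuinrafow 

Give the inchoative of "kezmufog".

"kezmufog" has last vowel 'o'. The stems whose last vowel is 'o' (dazlop → dainzlop, nalhigot → nainlhigot, wurafow → wuinrafow) insert -in- after the first vowel.
The other patterns: stems whose last vowel is 'a' or 'i' delete the last vowel and add -ar; stems whose last vowel is 'e' add -esh; stems whose last vowel is 'u' insert -ez- after the first vowel.
So kezmufog → keinzmufog.

keinzmufog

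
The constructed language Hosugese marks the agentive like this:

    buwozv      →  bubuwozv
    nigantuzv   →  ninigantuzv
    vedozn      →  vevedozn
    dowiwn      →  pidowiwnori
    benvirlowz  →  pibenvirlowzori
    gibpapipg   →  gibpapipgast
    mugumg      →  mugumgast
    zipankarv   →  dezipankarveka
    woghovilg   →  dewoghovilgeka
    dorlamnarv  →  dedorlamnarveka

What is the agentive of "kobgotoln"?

dekobgotolneka

vedozn and dowiwn both end in -n yet inflect differently (vevedozn, pidowiwnori), so the final letter is not what conditions the rule; the second-to-last letter is.
"kobgotoln" has second-to-last letter 'l'. The one such stem in the data (woghovilg → dewoghovilgeka) adds de- … -eka around the stem, so the same rule applies.
So kobgotoln → dekobgotolneka.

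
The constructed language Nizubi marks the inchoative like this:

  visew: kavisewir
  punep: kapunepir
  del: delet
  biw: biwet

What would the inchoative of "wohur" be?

kawohurir

"wohur" has 2 vowels. The stems with 2 vowels (visew → kavisewir, punep → kapunepir) add ka- … -ir around the stem.
So wohur → kawohurir.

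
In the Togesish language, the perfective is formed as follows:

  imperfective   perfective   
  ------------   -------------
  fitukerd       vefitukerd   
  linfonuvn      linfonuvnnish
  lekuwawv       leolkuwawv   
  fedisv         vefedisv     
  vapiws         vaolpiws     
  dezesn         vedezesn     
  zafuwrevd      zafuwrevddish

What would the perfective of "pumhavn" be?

zafuwrevd and fitukerd both end in -d yet inflect differently (zafuwrevddish, vefitukerd), so the final letter is not what conditions the rule; the second-to-last letter is.
"pumhavn" has second-to-last letter 'v'. The stems whose second-to-last letter is 'v' (linfonuvn → linfonuvnnish, zafuwrevd → zafuwrevddish) double the final consonant and add -ish.
So pumhavn → pumhavnnish.

pumhavnnish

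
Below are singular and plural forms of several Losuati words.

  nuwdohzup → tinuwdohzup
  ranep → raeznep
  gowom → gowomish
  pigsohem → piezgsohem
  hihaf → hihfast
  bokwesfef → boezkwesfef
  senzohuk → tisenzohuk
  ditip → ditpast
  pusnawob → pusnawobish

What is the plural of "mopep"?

gowom and pigsohem both end in -m yet inflect differently (gowomish, piezgsohem), so the final letter is not what conditions the rule; the last vowel is.
"mopep" has last vowel 'e'. The stems whose last vowel is 'e' (pigsohem → piezgsohem, ranep → raeznep, bokwesfef → boezkwesfef) insert -ez- after the first vowel.
So mopep → moezpep.

moezpep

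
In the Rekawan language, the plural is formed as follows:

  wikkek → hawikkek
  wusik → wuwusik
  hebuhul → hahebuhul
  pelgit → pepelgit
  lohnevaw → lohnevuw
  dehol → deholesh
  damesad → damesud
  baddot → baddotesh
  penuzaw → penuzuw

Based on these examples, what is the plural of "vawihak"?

"vawihak" has last vowel 'a'. The stems whose last vowel is 'a' (damesad → damesud, penuzaw → penuzuw, lohnevaw → lohnevuw) change the last vowel to 'u'.
The other patterns: stems whose last vowel is 'e' or 'u' add the prefix ha-; stems whose last vowel is 'o' add -esh; stems whose last vowel is 'i' repeat the first consonant+vowel as a prefix.
So vawihak → vawihuk.

vawihuk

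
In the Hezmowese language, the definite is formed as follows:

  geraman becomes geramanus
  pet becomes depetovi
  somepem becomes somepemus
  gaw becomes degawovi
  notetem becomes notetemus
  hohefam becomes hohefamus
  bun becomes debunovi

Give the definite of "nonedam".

bun and geraman both end in -n yet inflect differently (debunovi, geramanus), so the final letter is not what conditions the rule; the number of vowels is.
"nonedam" has 3 vowels. The stems with 3 vowels (somepem → somepemus, geraman → geramanus, hohefam → hohefamus) add -us.
So nonedam → nonedamus.

nonedamus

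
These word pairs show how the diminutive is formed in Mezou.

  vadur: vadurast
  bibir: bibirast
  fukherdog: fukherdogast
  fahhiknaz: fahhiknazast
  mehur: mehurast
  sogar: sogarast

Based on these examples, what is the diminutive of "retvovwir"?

Every pair shown (vadur → vadurast, bibir → bibirast, fukherdog → fukherdogast, …) follows the same rule: add -ast.
So retvovwir → retvovwirast.

retvovwirast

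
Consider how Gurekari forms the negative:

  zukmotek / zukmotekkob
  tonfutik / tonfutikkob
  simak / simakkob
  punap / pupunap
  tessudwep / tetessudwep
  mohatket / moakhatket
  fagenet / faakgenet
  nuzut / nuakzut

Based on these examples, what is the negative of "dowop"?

simak and punap both have last vowel 'a' yet inflect differently (simakkob, pupunap), so the last vowel is not what conditions the rule; the final letter is.
"dowop" ends in -p. The stems ending in -p (punap → pupunap, tessudwep → tetessudwep) repeat the first consonant+vowel as a prefix.
The other patterns: stems ending in -k double the final consonant and add -ob; stems ending in -t insert -ak- after the first vowel.
So dowop → dodowop.

dodowop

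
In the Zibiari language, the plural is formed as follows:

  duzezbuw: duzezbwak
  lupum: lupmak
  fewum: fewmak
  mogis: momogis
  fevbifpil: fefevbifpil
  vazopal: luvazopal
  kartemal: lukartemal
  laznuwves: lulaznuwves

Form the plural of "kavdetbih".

fevbifpil and vazopal both end in -l yet inflect differently (fefevbifpil, luvazopal), so the final letter is not what conditions the rule; the last vowel is.
"kavdetbih" has last vowel 'i'. The stems whose last vowel is 'i' (mogis → momogis, fevbifpil → fefevbifpil) repeat the first consonant+vowel as a prefix.
So kavdetbih → kakavdetbih.

kakavdetbih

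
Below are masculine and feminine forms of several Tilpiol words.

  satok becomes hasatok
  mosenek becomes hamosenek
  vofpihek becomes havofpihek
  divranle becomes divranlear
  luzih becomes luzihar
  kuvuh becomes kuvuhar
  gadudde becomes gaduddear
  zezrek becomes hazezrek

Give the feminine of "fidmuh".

fidmuhar

zezrek and divranle both have last vowel 'e' yet inflect differently (hazezrek, divranlear), so the last vowel is not what conditions the rule; the final letter is.
"fidmuh" ends in -h. The stems ending in -h (luzih → luzihar, kuvuh → kuvuhar) add -ar.
The other pattern: stems ending in -k add the prefix ha-.
So fidmuh → fidmuhar.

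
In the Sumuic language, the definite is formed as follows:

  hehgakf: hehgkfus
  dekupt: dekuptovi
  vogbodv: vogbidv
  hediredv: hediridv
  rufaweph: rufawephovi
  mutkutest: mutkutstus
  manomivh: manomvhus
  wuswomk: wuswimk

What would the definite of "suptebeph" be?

rufaweph and manomivh both end in -h yet inflect differently (rufawephovi, manomvhus), so the final letter is not what conditions the rule; the second-to-last letter is.
"suptebeph" has second-to-last letter 'p'. The stems whose second-to-last letter is 'p' (dekupt → dekuptovi, rufaweph → rufawephovi) add -ovi.
The other patterns: stems whose second-to-last letter is 'd' or 'm' change the last vowel to 'i'; stems whose second-to-last letter is 'k', 's' or 'v' delete the last vowel and add -us.
So suptebeph → suptebephovi.

suptebephovi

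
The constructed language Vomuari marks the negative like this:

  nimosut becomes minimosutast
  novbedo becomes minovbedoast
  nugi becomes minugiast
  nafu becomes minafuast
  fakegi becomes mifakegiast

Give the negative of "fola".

Every pair shown (nimosut → minimosutast, novbedo → minovbedoast, nugi → minugiast, …) follows the same rule: add mi- … -ast around the stem.
So fola → mifolaast.

mifolaast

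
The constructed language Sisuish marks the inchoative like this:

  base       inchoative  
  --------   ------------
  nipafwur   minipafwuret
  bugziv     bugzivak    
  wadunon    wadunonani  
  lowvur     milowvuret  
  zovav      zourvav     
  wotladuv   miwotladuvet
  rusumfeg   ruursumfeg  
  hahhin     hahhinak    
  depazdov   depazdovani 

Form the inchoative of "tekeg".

teurkeg

depazdov and zovav both end in -v yet inflect differently (depazdovani, zourvav), so the final letter is not what conditions the rule; the last vowel is.
"tekeg" has last vowel 'e'. The one such stem in the data (rusumfeg → ruursumfeg) inserts -ur- after the first vowel (as does zovav), so the same rule applies.
The other patterns: stems whose last vowel is 'o' add -ani; stems whose last vowel is 'u' add mi- … -et around the stem; stems whose last vowel is 'i' add -ak.
So tekeg → teurkeg.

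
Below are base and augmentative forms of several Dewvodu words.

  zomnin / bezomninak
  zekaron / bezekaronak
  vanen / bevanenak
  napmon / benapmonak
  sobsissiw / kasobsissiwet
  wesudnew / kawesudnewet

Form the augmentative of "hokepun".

"hokepun" ends in -n. The stems ending in -n (zomnin → bezomninak, zekaron → bezekaronak, vanen → bevanenak) add be- … -ak around the stem.
So hokepun → behokepunak.

behokepunak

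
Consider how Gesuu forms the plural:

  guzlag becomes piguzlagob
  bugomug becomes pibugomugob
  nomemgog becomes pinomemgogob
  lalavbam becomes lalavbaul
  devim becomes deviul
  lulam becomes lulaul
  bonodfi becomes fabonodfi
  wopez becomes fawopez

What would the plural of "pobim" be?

guzlag and lalavbam both have last vowel 'a' yet inflect differently (piguzlagob, lalavbaul), so the last vowel is not what conditions the rule; the final letter is.
"pobim" ends in -m. The stems ending in -m (lalavbam → lalavbaul, devim → deviul, lulam → lulaul) drop the final letter and add -ul.
So pobim → pobiul.

pobiul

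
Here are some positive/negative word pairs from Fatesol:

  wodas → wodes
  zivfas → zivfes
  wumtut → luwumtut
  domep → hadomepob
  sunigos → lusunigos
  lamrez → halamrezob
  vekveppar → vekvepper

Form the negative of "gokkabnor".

lugokkabnor

"gokkabnor" has last vowel 'o'. The one such stem in the data (sunigos → lusunigos) adds the prefix lu-, so the same rule applies.
So gokkabnor → lugokkabnor.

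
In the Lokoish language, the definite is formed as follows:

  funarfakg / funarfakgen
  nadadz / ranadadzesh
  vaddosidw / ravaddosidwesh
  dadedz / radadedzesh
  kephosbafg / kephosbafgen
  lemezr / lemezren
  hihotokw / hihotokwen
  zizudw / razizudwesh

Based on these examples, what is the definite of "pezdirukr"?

pezdirukren

"pezdirukr" has second-to-last letter 'k'. The stems whose second-to-last letter is 'k' (funarfakg → funarfakgen, hihotokw → hihotokwen) add -en.
The other pattern: stems whose second-to-last letter is 'd' add ra- … -esh around the stem.
So pezdirukr → pezdirukren.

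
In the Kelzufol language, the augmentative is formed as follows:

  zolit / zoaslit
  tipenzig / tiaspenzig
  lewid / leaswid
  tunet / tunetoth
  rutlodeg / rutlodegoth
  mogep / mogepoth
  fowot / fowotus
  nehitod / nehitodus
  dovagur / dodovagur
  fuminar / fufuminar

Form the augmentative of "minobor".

minoborus

zolit and tunet both end in -t yet inflect differently (zoaslit, tunetoth), so the final letter is not what conditions the rule; the last vowel is.
"minobor" has last vowel 'o'. The stems whose last vowel is 'o' (fowot → fowotus, nehitod → nehitodus) add -us.
So minobor → minoborus.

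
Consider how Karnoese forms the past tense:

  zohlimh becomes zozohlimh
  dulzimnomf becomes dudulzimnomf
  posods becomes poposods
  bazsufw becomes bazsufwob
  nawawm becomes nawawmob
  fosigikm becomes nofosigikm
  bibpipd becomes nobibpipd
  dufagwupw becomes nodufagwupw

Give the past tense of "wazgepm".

nowazgepm

"wazgepm" has second-to-last letter 'p'. The stems whose second-to-last letter is 'p' (bibpipd → nobibpipd, dufagwupw → nodufagwupw) add the prefix no-.
The other patterns: stems whose second-to-last letter is 'd' or 'm' repeat the first consonant+vowel as a prefix; stems whose second-to-last letter is 'f' or 'w' add -ob.
So wazgepm → nowazgepm.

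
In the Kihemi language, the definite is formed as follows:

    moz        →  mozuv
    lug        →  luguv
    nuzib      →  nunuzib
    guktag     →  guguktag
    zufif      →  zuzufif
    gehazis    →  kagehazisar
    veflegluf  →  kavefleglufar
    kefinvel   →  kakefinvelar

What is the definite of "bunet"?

lug and guktag both end in -g yet inflect differently (luguv, guguktag), so the final letter is not what conditions the rule; the number of vowels is.
"bunet" has 2 vowels. The stems with 2 vowels (nuzib → nunuzib, guktag → guguktag, zufif → zuzufif) repeat the first consonant+vowel as a prefix.
The other patterns: stems with 1 vowel add -uv; stems with 3 vowels add ka- … -ar around the stem.
So bunet → bubunet.

bubunet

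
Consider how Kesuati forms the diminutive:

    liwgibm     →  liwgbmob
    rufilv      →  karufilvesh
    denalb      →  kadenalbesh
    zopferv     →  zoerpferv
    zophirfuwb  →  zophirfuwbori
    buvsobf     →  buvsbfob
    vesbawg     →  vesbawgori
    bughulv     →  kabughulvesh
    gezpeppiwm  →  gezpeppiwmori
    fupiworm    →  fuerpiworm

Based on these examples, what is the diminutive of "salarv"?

saerlarv

"salarv" has second-to-last letter 'r'. The stems whose second-to-last letter is 'r' (zopferv → zoerpferv, fupiworm → fuerpiworm) insert -er- after the first vowel.
So salarv → saerlarv.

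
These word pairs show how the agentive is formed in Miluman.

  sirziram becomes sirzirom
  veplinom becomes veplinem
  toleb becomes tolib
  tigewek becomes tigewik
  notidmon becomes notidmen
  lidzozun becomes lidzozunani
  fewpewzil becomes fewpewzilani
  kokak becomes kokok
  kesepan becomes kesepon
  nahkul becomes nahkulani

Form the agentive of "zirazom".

zirazem

lidzozun and kesepan both end in -n yet inflect differently (lidzozunani, kesepon), so the final letter is not what conditions the rule; the last vowel is.
"zirazom" has last vowel 'o'. The stems whose last vowel is 'o' (notidmon → notidmen, veplinom → veplinem) change the last vowel to 'e'.
So zirazom → zirazem.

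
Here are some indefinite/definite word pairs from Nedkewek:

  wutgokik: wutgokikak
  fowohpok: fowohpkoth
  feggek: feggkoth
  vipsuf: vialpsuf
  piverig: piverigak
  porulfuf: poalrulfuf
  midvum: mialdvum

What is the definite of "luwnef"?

wutgokik and feggek both end in -k yet inflect differently (wutgokikak, feggkoth), so the final letter is not what conditions the rule; the last vowel is.
"luwnef" has last vowel 'e'. The one such stem in the data (feggek → feggkoth) deletes the last vowel and adds -oth (as does fowohpok), so the same rule applies.
The other patterns: stems whose last vowel is 'i' add -ak; stems whose last vowel is 'u' insert -al- after the first vowel.
So luwnef → luwnfoth.

luwnfoth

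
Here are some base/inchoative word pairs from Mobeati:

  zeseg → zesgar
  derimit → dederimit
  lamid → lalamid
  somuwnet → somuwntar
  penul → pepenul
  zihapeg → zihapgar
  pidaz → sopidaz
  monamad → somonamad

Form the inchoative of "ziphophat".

"ziphophat" has last vowel 'a'. The stems whose last vowel is 'a' (monamad → somonamad, pidaz → sopidaz) add the prefix so-.
So ziphophat → soziphophat.

soziphophat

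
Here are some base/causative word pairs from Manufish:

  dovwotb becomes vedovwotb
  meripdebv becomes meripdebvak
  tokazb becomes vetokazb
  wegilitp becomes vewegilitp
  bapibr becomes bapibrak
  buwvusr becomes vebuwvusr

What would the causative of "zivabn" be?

bapibr and buwvusr both end in -r yet inflect differently (bapibrak, vebuwvusr), so the final letter is not what conditions the rule; the second-to-last letter is.
"zivabn" has second-to-last letter 'b'. The stems whose second-to-last letter is 'b' (meripdebv → meripdebvak, bapibr → bapibrak) add -ak.
So zivabn → zivabnak.

zivabnak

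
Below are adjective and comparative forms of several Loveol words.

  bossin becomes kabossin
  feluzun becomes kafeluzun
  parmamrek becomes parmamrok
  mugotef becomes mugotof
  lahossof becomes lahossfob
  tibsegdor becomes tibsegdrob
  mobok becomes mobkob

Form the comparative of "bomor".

bomrob

mugotef and lahossof both end in -f yet inflect differently (mugotof, lahossfob), so the final letter is not what conditions the rule; the last vowel is.
"bomor" has last vowel 'o'. The stems whose last vowel is 'o' (lahossof → lahossfob, tibsegdor → tibsegdrob, mobok → mobkob) delete the last vowel and add -ob.
The other patterns: stems whose last vowel is 'i' or 'u' add the prefix ka-; stems whose last vowel is 'e' change the last vowel to 'o'.
So bomor → bomrob.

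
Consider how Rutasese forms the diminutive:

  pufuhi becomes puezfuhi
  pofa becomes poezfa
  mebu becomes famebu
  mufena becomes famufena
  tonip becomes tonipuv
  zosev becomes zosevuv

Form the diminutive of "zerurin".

"zerurin" begins with z-. The one such stem in the data (zosev → zosevuv) adds -uv, so the same rule applies.
The other patterns: stems beginning with p- insert -ez- after the first vowel; stems beginning with m- add the prefix fa-.
So zerurin → zerurinuv.

zerurinuv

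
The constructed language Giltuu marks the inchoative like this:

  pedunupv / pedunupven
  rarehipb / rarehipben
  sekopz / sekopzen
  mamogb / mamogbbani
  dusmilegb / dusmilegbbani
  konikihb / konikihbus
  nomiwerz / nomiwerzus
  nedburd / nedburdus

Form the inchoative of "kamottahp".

rarehipb and mamogb both end in -b yet inflect differently (rarehipben, mamogbbani), so the final letter is not what conditions the rule; the second-to-last letter is.
"kamottahp" has second-to-last letter 'h'. The one such stem in the data (konikihb → konikihbus) adds -us, so the same rule applies.
So kamottahp → kamottahpus.

kamottahpus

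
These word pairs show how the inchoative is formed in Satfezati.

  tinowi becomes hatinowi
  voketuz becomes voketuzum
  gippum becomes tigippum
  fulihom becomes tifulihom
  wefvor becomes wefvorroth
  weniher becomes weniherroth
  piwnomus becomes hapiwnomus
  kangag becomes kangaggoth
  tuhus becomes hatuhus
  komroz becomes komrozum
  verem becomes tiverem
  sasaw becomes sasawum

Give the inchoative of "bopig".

bopiggoth

"bopig" ends in -g. The one such stem in the data (kangag → kangaggoth) doubles the final consonant and adds -oth (as do wefvor, weniher), so the same rule applies.
So bopig → bopiggoth.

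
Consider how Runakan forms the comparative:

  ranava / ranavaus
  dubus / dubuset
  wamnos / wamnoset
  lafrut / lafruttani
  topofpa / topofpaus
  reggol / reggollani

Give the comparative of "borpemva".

borpemvaus

wamnos and reggol both have last vowel 'o' yet inflect differently (wamnoset, reggollani), so the last vowel is not what conditions the rule; the final letter is.
"borpemva" ends in -a. The stems ending in -a (topofpa → topofpaus, ranava → ranavaus) add -us.
The other patterns: stems ending in -s add -et; stems ending in -l or -t double the final consonant and add -ani.
So borpemva → borpemvaus.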